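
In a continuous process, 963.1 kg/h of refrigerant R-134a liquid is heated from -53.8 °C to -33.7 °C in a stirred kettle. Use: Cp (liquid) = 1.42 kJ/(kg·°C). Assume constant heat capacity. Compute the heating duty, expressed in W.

Q = ṁ·Cp·ΔT = 963.1 × 1.42 × (-33.7 − -53.8) = 27489 kJ/h
Converting: 27489 / 3600 s = 7.6358 kW
Heating duty = 7635.8 W

Q = 7640 W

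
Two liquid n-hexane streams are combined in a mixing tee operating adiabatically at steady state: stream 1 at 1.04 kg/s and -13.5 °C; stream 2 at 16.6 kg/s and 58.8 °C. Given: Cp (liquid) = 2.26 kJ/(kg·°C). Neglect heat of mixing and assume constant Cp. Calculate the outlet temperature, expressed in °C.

Adiabatic, steady state ⇒ Σ ṁᵢCp,ᵢ(T_out − Tᵢ) = 0
Σ ṁᵢCp,ᵢTᵢ = 1.04×2.26×-13.5 + 16.6×2.26×58.8 = 2174.2
Σ ṁᵢCp,ᵢ = 1.04×2.26 + 16.6×2.26 = 39.866
T_out = 2174.2 / 39.866 = 54.537 °C

T_out = 54.5 °C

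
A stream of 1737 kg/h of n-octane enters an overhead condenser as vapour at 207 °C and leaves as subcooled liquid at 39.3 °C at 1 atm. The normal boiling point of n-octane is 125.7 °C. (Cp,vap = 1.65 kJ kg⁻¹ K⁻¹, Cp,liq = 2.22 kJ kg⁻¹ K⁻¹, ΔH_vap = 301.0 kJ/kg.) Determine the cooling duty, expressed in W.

Q_c = 303000 W

vapour 207→125.7 °C: -134.14 kJ/kg
condensation at 125.7 °C: -301 kJ/kg
liquid 125.7→39.3 °C: -191.81 kJ/kg
Δh = -134.14 + -301 + -191.81 = -626.95 kJ/kg
Q = ṁ·Δh = 1737 kg/h × -626.95 kJ/kg = -1.089e+06 kJ/h
|Q| = 302.5 kW = 302500 W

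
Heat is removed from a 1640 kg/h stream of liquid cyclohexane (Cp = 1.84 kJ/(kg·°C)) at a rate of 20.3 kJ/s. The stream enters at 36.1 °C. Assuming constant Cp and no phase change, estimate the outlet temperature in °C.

T_out = 11.9 °C

Q = 20.3 kJ/s = 73080 kJ/h
ΔT = Q/(ṁ·Cp) = 73080/(1640×1.84) = 24.218 K
T_out = 36.1 − 24.218 = 11.882 °C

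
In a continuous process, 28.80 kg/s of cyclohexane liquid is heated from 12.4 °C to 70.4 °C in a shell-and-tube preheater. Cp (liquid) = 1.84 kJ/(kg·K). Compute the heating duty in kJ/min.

Q = 184000 kJ/min

Q = ṁ·Cp·ΔT = 28.80 × 1.84 × (70.4 − 12.4) = 3073.5 kJ/s
Heating duty = 184410 kJ/min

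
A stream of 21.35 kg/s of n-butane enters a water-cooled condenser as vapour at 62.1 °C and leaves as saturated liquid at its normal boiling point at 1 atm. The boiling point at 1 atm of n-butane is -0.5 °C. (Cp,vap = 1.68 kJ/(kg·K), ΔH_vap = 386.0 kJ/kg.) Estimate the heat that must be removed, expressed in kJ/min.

vapour 62.1→-0.5 °C: -105.17 kJ/kg
condensation at -0.5 °C: -386 kJ/kg
Δh = -105.17 + -386 = -491.17 kJ/kg
Q = ṁ·Δh = 21.35 kg/s × -491.17 kJ/kg = -10486 kJ/s
|Q| = 10486 kW = 629190 kJ/min

Q_c = 629000 kJ/min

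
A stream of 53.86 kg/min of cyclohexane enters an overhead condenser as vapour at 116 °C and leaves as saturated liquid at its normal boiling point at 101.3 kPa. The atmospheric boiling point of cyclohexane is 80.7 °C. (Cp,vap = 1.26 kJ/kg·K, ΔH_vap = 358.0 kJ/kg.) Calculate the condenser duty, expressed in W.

Q_c = 361000 W

vapour 116→80.7 °C: -44.478 kJ/kg
condensation at 80.7 °C: -358 kJ/kg
Δh = -44.478 + -358 = -402.48 kJ/kg
Q = ṁ·Δh = 53.86 kg/min × -402.48 kJ/kg = -21677 kJ/min
|Q| = 361.29 kW = 361290 W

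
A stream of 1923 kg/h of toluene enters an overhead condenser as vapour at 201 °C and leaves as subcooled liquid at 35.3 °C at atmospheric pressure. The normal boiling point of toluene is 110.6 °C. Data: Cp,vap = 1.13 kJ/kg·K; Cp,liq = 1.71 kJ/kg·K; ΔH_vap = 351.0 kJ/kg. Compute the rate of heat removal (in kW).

vapour 201→110.6 °C: -102.15 kJ/kg
condensation at 110.6 °C: -351 kJ/kg
liquid 110.6→35.3 °C: -128.76 kJ/kg
Δh = -102.15 + -351 + -128.76 = -581.91 kJ/kg
Q = ṁ·Δh = 1923 kg/h × -581.91 kJ/kg = -1.119e+06 kJ/h
|Q| = 310.84 kW

Q_c = 311 kW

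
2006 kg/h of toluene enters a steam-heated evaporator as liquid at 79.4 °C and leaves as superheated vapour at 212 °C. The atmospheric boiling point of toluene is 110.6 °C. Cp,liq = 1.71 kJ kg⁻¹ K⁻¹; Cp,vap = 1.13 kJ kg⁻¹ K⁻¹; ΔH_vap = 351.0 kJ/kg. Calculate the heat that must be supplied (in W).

Q = 289000 W

liquid 79.4→110.6 °C: 53.352 kJ/kg
vaporisation at 110.6 °C: 351 kJ/kg
vapour 110.6→212 °C: 114.58 kJ/kg
Δh = 53.352 + 351 + 114.58 = 518.93 kJ/kg
Q = ṁ·Δh = 2006 kg/h × 518.93 kJ/kg = 1.041e+06 kJ/h
|Q| = 289.16 kW = 289160 W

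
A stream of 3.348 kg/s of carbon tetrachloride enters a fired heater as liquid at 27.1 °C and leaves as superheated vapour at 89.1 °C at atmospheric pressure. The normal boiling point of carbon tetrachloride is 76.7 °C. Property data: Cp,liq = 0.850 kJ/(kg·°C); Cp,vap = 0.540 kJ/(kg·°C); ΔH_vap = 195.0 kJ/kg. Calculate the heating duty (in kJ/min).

Q = 49000 kJ/min

liquid 27.1→76.7 °C: 42.16 kJ/kg
vaporisation at 76.7 °C: 195 kJ/kg
vapour 76.7→89.1 °C: 6.696 kJ/kg
Δh = 42.16 + 195 + 6.696 = 243.86 kJ/kg
Q = ṁ·Δh = 3.348 kg/s × 243.86 kJ/kg = 816.43 kJ/s
|Q| = 816.43 kW = 48986 kJ/min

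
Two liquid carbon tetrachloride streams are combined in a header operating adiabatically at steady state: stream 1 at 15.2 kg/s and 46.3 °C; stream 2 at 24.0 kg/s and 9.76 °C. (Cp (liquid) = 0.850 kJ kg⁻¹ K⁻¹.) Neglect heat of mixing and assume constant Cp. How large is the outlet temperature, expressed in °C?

Adiabatic, steady state ⇒ Σ ṁᵢCp,ᵢ(T_out − Tᵢ) = 0
Σ ṁᵢCp,ᵢTᵢ = 15.2×0.850×46.3 + 24.0×0.850×9.76 = 797.3
Σ ṁᵢCp,ᵢ = 15.2×0.850 + 24.0×0.850 = 33.32
T_out = 797.3 / 33.32 = 23.929 °C

T_out = 23.9 °C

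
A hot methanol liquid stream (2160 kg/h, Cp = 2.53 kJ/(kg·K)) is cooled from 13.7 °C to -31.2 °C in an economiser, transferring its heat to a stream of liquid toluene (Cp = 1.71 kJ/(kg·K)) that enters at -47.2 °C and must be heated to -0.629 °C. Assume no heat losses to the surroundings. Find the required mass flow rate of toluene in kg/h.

ṁ_c = 3080 kg/h

Heat released by hot stream: Q = 2160 × 2.53 × (13.7 − -31.2) = 245370 kJ/h
Energy balance on cold side (adiabatic exchanger): Q = ṁ_c·Cp_c·(T_c,out − T_c,in)
ṁ_c = 245370 / [1.71 × (-0.629 − -47.2)] = 3081.1 kg/h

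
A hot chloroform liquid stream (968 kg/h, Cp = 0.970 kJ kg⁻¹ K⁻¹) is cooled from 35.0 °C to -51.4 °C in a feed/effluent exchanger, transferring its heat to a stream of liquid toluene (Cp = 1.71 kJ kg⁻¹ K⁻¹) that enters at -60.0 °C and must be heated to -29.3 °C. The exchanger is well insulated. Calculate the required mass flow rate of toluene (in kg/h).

Heat released by hot stream: Q = 968 × 0.970 × (35.0 − -51.4) = 81126 kJ/h
Energy balance on cold side (adiabatic exchanger): Q = ṁ_c·Cp_c·(T_c,out − T_c,in)
ṁ_c = 81126 / [1.71 × (-29.3 − -60.0)] = 1545.3 kg/h

ṁ_c = 1550 kg/h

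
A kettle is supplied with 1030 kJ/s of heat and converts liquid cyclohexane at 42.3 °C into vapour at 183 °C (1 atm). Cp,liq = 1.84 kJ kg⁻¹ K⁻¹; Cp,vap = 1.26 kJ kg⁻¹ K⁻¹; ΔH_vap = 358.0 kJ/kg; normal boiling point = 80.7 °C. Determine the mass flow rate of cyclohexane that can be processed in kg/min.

ṁ = 111 kg/min

Δh = 1.84×(80.7−42.3) + 358.0 + 1.26×(183−80.7) = 557.55 kJ/kg
Q = 1030 kJ/s = 1030 kJ/s = 61800 kJ/min
ṁ = Q/Δh = 61800 / 557.55 = 110.84 kg/min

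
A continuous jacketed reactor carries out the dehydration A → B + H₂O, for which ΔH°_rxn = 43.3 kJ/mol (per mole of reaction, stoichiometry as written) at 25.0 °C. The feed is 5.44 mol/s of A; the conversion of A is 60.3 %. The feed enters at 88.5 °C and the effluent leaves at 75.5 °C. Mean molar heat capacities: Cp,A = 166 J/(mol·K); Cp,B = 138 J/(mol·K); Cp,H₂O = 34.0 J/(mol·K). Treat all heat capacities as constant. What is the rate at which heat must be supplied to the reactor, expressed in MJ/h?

Extent of reaction ξ = 0.603 × 5.44 = 3.2803 mol/s
Reaction term: ξ·ΔH°_rxn = 3.2803 × 43.3 = 142.04 kJ/s
Sensible, feed 88.5→25 °C: -57.343 kJ/s
Outlet flows (mol/s): A 2.1597, B 3.2803, H₂O 3.2803
Sensible, products 25→75.5 °C: 46.597 kJ/s
Q = ΔH = 131.29 kJ/s = 131.29 kW
Heat supplied = 472.65 MJ/h

Q_in = 473 MJ/h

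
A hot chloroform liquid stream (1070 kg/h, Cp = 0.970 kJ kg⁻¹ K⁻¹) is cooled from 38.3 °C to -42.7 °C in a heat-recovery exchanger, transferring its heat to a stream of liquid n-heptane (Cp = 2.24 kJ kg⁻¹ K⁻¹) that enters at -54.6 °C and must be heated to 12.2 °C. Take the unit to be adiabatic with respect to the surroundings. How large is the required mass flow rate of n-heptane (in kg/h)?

ṁ_c = 562 kg/h

Heat released by hot stream: Q = 1070 × 0.970 × (38.3 − -42.7) = 84070 kJ/h
Energy balance on cold side (adiabatic exchanger): Q = ṁ_c·Cp_c·(T_c,out − T_c,in)
ṁ_c = 84070 / [2.24 × (12.2 − -54.6)] = 561.84 kg/h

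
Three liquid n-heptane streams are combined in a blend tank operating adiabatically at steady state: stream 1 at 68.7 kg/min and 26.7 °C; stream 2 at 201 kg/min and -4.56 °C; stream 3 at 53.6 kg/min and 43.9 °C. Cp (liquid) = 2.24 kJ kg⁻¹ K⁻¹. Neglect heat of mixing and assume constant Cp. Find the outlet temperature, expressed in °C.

T_out = 10.1 °C

No heat crosses the boundary, so H_out = H_in.
Σ ṁᵢCp,ᵢTᵢ = 68.7×2.24×26.7 + 201×2.24×-4.56 + 53.6×2.24×43.9 = 7326.5
Σ ṁᵢCp,ᵢ = 68.7×2.24 + 201×2.24 + 53.6×2.24 = 724.19
T_out = 7326.5 / 724.19 = 10.117 °C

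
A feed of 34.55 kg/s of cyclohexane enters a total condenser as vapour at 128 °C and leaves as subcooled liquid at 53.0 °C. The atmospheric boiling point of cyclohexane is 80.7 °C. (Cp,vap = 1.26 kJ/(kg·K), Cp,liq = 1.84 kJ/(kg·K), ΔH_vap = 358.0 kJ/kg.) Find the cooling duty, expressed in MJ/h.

Q_c = 58300 MJ/h

vapour 128→80.7 °C: -59.598 kJ/kg
condensation at 80.7 °C: -358 kJ/kg
liquid 80.7→53.0 °C: -50.968 kJ/kg
Δh = -59.598 + -358 + -50.968 = -468.57 kJ/kg
Q = ṁ·Δh = 34.55 kg/s × -468.57 kJ/kg = -16189 kJ/s
|Q| = 16189 kW = 58280 MJ/h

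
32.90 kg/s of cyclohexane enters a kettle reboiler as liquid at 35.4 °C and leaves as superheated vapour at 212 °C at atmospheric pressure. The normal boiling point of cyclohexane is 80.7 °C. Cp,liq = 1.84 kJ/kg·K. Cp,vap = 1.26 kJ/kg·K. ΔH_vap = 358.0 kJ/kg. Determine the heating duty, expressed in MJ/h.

Q = 71900 MJ/h

liquid 35.4→80.7 °C: 83.352 kJ/kg
vaporisation at 80.7 °C: 358 kJ/kg
vapour 80.7→212 °C: 165.44 kJ/kg
Δh = 83.352 + 358 + 165.44 = 606.79 kJ/kg
Q = ṁ·Δh = 32.90 kg/s × 606.79 kJ/kg = 19963 kJ/s
|Q| = 19963 kW = 71868 MJ/h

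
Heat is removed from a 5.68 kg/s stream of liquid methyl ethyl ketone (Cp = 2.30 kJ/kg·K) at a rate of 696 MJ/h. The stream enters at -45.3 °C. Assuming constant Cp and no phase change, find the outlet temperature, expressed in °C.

Q = 696 MJ/h = 193.33 kJ/s
ΔT = Q/(ṁ·Cp) = 193.33/(5.68×2.30) = 14.799 K
T_out = -45.3 − 14.799 = -60.099 °C

T_out = -60.1 °C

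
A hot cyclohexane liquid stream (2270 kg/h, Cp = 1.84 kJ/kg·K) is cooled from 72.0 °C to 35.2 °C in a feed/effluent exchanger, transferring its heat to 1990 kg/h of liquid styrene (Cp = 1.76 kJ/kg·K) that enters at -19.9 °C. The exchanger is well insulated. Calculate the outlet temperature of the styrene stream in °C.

T_c,out = 24.0 °C

Heat released by hot stream: Q = 2270 × 1.84 × (72.0 − 35.2) = 153710 kJ/h
Energy balance on cold side (adiabatic exchanger): Q = ṁ_c·Cp_c·(T_c,out − T_c,in)
T_c,out = -19.9 + 153710/(1990 × 1.76) = 23.986 °C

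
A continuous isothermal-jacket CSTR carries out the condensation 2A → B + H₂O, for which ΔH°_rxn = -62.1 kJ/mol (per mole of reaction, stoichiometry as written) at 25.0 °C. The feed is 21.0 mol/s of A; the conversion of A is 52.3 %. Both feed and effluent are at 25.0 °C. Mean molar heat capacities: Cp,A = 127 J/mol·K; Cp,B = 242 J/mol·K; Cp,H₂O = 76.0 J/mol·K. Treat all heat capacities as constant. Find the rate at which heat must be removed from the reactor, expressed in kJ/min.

Q_out = 20500 kJ/min

Extent of reaction ξ = 0.523 × 21.0 / 2 = 5.4915 mol/s
Reaction term: ξ·ΔH°_rxn = 5.4915 × -62.1 = -341.02 kJ/s
Q = ΔH = -341.02 kJ/s = -341.02 kW
Heat removed = 20461 kJ/min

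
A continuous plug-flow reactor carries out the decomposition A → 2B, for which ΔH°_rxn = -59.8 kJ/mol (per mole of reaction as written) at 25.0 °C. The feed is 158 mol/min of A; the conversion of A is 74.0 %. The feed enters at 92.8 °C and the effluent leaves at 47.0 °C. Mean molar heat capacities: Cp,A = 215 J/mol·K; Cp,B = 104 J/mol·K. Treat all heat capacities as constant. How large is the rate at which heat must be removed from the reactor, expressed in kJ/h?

Extent of reaction ξ = 0.740 × 158 = 116.92 mol/min
Reaction term: ξ·ΔH°_rxn = 116.92 × -59.8 = -6991.8 kJ/min
Sensible, feed 92.8→25 °C: -2303.2 kJ/min
Outlet flows (mol/min): A 41.08, B 233.84
Sensible, products 25→47.0 °C: 729.33 kJ/min
Q = ΔH = -8565.6 kJ/min = -142.76 kW
Heat removed = 513940 kJ/h

Q_out = 514000 kJ/h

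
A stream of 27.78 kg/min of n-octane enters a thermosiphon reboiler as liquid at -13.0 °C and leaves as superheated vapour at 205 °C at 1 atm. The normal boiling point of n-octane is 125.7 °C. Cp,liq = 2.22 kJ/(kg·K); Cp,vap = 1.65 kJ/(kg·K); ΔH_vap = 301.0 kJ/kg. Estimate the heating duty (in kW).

Q = 343 kW

liquid -13.0→125.7 °C: 307.91 kJ/kg
vaporisation at 125.7 °C: 301 kJ/kg
vapour 125.7→205 °C: 130.84 kJ/kg
Δh = 307.91 + 301 + 130.84 = 739.76 kJ/kg
Q = ṁ·Δh = 27.78 kg/min × 739.76 kJ/kg = 20551 kJ/min
|Q| = 342.51 kW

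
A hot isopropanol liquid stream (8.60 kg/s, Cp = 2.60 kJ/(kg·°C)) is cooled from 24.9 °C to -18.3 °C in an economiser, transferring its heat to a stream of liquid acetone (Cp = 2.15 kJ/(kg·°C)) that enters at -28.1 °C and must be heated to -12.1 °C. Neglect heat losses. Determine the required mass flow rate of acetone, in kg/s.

Heat released by hot stream: Q = 8.60 × 2.60 × (24.9 − -18.3) = 965.95 kJ/s
Energy balance on cold side (adiabatic exchanger): Q = ṁ_c·Cp_c·(T_c,out − T_c,in)
ṁ_c = 965.95 / [2.15 × (-12.1 − -28.1)] = 28.08 kg/s

ṁ_c = 28.1 kg/s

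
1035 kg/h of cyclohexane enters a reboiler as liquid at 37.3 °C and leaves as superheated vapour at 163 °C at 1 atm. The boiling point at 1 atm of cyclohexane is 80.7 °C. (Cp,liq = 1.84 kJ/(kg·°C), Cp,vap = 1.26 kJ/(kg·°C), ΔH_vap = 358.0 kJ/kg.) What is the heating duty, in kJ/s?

Q = 156 kJ/s

liquid 37.3→80.7 °C: 79.856 kJ/kg
vaporisation at 80.7 °C: 358 kJ/kg
vapour 80.7→163 °C: 103.7 kJ/kg
Δh = 79.856 + 358 + 103.7 = 541.55 kJ/kg
Q = ṁ·Δh = 1035 kg/h × 541.55 kJ/kg = 560510 kJ/h
|Q| = 155.7 kW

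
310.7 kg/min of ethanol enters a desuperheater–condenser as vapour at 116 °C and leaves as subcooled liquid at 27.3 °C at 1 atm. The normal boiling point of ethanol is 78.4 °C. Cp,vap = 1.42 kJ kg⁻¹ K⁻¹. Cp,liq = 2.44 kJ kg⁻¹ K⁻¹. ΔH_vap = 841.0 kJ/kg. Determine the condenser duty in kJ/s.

vapour 116→78.4 °C: -53.392 kJ/kg
condensation at 78.4 °C: -841 kJ/kg
liquid 78.4→27.3 °C: -124.68 kJ/kg
Δh = -53.392 + -841 + -124.68 = -1019.1 kJ/kg
Q = ṁ·Δh = 310.7 kg/min × -1019.1 kJ/kg = -316630 kJ/min
|Q| = 5277.1 kW

Q_c = 5280 kJ/s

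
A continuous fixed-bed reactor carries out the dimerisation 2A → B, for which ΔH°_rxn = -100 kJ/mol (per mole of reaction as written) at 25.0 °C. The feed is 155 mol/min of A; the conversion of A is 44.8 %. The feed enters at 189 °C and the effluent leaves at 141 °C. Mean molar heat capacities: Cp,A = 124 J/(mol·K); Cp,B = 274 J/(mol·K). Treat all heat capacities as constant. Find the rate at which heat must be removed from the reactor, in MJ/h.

Q_out = 257 MJ/h

Extent of reaction ξ = 0.448 × 155 / 2 = 34.72 mol/min
Reaction term: ξ·ΔH°_rxn = 34.72 × -100 = -3472 kJ/min
Sensible, feed 189→25 °C: -3152.1 kJ/min
Outlet flows (mol/min): A 85.56, B 34.72
Sensible, products 25→141 °C: 2334.2 kJ/min
Q = ΔH = -4289.8 kJ/min = -71.497 kW
Heat removed = 257.39 MJ/h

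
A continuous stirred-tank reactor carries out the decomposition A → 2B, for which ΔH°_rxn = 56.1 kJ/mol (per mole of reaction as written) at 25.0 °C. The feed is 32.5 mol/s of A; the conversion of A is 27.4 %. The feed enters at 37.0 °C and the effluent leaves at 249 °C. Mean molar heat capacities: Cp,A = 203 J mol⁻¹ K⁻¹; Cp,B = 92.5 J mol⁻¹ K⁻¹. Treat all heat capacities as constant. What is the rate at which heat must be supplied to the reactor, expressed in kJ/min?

Extent of reaction ξ = 0.274 × 32.5 = 8.905 mol/s
Reaction term: ξ·ΔH°_rxn = 8.905 × 56.1 = 499.57 kJ/s
Sensible, feed 37.0→25 °C: -79.17 kJ/s
Outlet flows (mol/s): A 23.595, B 17.81
Sensible, products 25→249 °C: 1441.9 kJ/s
Q = ΔH = 1862.3 kJ/s = 1862.3 kW
Heat supplied = 111740 kJ/min

Q_in = 112000 kJ/min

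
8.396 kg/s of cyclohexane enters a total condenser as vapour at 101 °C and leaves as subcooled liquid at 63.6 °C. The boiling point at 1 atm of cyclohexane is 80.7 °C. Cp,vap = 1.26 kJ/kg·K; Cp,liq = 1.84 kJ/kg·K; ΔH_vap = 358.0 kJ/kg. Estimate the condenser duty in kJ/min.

vapour 101→80.7 °C: -25.578 kJ/kg
condensation at 80.7 °C: -358 kJ/kg
liquid 80.7→63.6 °C: -31.464 kJ/kg
Δh = -25.578 + -358 + -31.464 = -415.04 kJ/kg
Q = ṁ·Δh = 8.396 kg/s × -415.04 kJ/kg = -3484.7 kJ/s
|Q| = 3484.7 kW = 209080 kJ/min

Q_c = 209000 kJ/min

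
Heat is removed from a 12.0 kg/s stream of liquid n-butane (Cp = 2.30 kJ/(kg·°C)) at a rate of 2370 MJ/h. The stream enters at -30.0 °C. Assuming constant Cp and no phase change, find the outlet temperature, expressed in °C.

Q = 2370 MJ/h = 658.33 kJ/s
ΔT = Q/(ṁ·Cp) = 658.33/(12.0×2.30) = 23.853 K
T_out = -30.0 − 23.853 = -53.853 °C

T_out = -53.9 °C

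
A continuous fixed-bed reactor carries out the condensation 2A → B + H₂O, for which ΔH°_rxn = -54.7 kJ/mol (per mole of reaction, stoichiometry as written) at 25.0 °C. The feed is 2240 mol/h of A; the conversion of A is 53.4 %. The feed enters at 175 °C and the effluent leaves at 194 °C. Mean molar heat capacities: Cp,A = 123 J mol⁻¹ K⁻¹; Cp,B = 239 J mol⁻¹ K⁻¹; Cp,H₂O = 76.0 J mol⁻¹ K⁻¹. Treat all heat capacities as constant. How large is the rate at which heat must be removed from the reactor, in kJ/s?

Extent of reaction ξ = 0.534 × 2240 / 2 = 598.08 mol/h
Reaction term: ξ·ΔH°_rxn = 598.08 × -54.7 = -32715 kJ/h
Sensible, feed 175→25 °C: -41328 kJ/h
Outlet flows (mol/h): A 1043.8, B 598.08, H₂O 598.08
Sensible, products 25→194 °C: 53537 kJ/h
Q = ΔH = -20506 kJ/h = -5.6961 kW
Heat removed = 5.6961 kJ/s

Q_out = 5.70 kJ/s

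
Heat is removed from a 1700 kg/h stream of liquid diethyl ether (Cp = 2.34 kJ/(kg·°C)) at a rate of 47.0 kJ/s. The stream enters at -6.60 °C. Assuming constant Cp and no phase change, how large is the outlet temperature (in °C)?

Q = 47.0 kJ/s = 169200 kJ/h
ΔT = Q/(ṁ·Cp) = 169200/(1700×2.34) = 42.534 K
T_out = -6.60 − 42.534 = -49.134 °C

T_out = -49.1 °C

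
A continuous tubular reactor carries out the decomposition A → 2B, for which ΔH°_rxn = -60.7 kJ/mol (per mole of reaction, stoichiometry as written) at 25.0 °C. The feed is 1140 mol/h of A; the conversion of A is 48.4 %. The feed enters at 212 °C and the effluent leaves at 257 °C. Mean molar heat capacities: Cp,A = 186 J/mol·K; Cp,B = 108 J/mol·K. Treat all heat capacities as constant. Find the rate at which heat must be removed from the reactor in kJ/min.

Q_out = 335 kJ/min

Extent of reaction ξ = 0.484 × 1140 = 551.76 mol/h
Reaction term: ξ·ΔH°_rxn = 551.76 × -60.7 = -33492 kJ/h
Sensible, feed 212→25 °C: -39651 kJ/h
Outlet flows (mol/h): A 588.24, B 1103.5
Sensible, products 25→257 °C: 53034 kJ/h
Q = ΔH = -20110 kJ/h = -5.5861 kW
Heat removed = 335.16 kJ/min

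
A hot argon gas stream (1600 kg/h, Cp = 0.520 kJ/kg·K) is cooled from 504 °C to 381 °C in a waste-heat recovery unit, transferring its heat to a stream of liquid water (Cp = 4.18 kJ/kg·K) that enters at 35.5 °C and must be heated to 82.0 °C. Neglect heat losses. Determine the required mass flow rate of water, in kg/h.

Heat released by hot stream: Q = 1600 × 0.520 × (504 − 381) = 102340 kJ/h
Energy balance on cold side (adiabatic exchanger): Q = ṁ_c·Cp_c·(T_c,out − T_c,in)
ṁ_c = 102340 / [4.18 × (82.0 − 35.5)] = 526.5 kg/h

ṁ_c = 527 kg/h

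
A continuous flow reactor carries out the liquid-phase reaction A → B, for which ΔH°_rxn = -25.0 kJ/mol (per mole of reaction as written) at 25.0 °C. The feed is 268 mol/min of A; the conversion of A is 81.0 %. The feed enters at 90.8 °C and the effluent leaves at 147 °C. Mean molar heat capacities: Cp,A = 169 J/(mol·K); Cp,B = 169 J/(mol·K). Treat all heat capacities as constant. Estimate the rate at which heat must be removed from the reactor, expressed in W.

Extent of reaction ξ = 0.810 × 268 = 217.08 mol/min
Reaction term: ξ·ΔH°_rxn = 217.08 × -25.0 = -5427 kJ/min
Sensible, feed 90.8→25 °C: -2980.2 kJ/min
Outlet flows (mol/min): A 50.92, B 217.08
Sensible, products 25→147 °C: 5525.6 kJ/min
Q = ΔH = -2881.6 kJ/min = -48.026 kW
Heat removed = 48026 W

Q_out = 48000 W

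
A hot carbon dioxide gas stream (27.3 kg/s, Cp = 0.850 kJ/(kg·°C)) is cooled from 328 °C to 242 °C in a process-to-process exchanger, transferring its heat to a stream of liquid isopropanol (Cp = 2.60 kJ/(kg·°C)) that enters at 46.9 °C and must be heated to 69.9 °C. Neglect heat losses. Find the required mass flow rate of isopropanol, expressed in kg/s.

Heat released by hot stream: Q = 27.3 × 0.850 × (328 − 242) = 1995.6 kJ/s
Energy balance on cold side (adiabatic exchanger): Q = ṁ_c·Cp_c·(T_c,out − T_c,in)
ṁ_c = 1995.6 / [2.60 × (69.9 − 46.9)] = 33.372 kg/s

ṁ_c = 33.4 kg/s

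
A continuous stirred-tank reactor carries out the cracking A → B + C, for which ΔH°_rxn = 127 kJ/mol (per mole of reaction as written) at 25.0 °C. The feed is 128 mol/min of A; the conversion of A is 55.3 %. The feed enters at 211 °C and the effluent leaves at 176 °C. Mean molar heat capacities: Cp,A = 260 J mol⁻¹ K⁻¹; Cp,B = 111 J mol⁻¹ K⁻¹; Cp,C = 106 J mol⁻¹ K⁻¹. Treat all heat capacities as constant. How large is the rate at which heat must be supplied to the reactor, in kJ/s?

Extent of reaction ξ = 0.553 × 128 = 70.784 mol/min
Reaction term: ξ·ΔH°_rxn = 70.784 × 127 = 8989.6 kJ/min
Sensible, feed 211→25 °C: -6190.1 kJ/min
Outlet flows (mol/min): A 57.216, B 70.784, C 70.784
Sensible, products 25→176 °C: 4565.7 kJ/min
Q = ΔH = 7365.2 kJ/min = 122.75 kW
Heat supplied = 122.75 kJ/s

Q_in = 123 kJ/s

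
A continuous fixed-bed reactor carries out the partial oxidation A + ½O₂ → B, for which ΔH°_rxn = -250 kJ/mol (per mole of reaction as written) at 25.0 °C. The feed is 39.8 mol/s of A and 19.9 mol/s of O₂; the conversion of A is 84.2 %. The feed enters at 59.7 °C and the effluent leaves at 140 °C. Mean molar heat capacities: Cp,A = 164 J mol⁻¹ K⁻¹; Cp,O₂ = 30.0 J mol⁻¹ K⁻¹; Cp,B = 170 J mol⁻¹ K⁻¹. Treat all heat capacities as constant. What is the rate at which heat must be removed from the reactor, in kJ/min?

Extent of reaction ξ = 0.842 × 39.8 = 33.512 mol/s
Reaction term: ξ·ΔH°_rxn = 33.512 × -250 = -8377.9 kJ/s
Sensible, feed 59.7→25 °C: -247.21 kJ/s
Outlet flows (mol/s): A 6.2884, O₂ 3.1442, B 33.512
Sensible, products 25→140 °C: 784.6 kJ/s
Q = ΔH = -7840.5 kJ/s = -7840.5 kW
Heat removed = 470430 kJ/min

Q_out = 470000 kJ/min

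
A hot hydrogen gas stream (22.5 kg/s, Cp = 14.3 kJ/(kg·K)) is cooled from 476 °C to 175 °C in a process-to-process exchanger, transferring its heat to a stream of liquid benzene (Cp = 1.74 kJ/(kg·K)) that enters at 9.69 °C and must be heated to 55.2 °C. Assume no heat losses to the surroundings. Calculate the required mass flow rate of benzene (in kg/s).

Heat released by hot stream: Q = 22.5 × 14.3 × (476 − 175) = 96847 kJ/s
Energy balance on cold side (adiabatic exchanger): Q = ṁ_c·Cp_c·(T_c,out − T_c,in)
ṁ_c = 96847 / [1.74 × (55.2 − 9.69)] = 1223 kg/s

ṁ_c = 1220 kg/s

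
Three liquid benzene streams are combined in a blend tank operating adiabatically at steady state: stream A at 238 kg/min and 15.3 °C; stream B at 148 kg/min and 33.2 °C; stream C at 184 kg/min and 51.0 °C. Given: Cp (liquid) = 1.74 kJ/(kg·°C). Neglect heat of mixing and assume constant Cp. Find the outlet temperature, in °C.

T_out = 31.5 °C

Adiabatic, steady state ⇒ Σ ṁᵢCp,ᵢ(T_out − Tᵢ) = 0
Σ ṁᵢCp,ᵢTᵢ = 238×1.74×15.3 + 148×1.74×33.2 + 184×1.74×51.0 = 31214
Σ ṁᵢCp,ᵢ = 238×1.74 + 148×1.74 + 184×1.74 = 991.8
T_out = 31214 / 991.8 = 31.472 °C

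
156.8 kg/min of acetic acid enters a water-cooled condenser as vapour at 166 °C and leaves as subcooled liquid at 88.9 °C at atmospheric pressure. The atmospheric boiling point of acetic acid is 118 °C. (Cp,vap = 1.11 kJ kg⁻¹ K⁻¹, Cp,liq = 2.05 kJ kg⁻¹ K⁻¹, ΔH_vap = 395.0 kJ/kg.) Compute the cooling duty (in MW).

vapour 166→118 °C: -53.28 kJ/kg
condensation at 118 °C: -395 kJ/kg
liquid 118→88.9 °C: -59.655 kJ/kg
Δh = -53.28 + -395 + -59.655 = -507.94 kJ/kg
Q = ṁ·Δh = 156.8 kg/min × -507.94 kJ/kg = -79644 kJ/min
|Q| = 1327.4 kW = 1.3274 MW

Q_c = 1.33 MW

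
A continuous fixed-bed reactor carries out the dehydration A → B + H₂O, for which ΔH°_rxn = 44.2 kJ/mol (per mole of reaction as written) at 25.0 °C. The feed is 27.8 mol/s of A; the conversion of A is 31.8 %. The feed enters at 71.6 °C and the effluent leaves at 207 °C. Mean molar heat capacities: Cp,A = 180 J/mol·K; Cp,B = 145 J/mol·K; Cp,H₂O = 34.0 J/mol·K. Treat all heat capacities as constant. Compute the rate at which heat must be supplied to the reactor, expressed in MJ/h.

Q_in = 3840 MJ/h

Extent of reaction ξ = 0.318 × 27.8 = 8.8404 mol/s
Reaction term: ξ·ΔH°_rxn = 8.8404 × 44.2 = 390.75 kJ/s
Sensible, feed 71.6→25 °C: -233.19 kJ/s
Outlet flows (mol/s): A 18.96, B 8.8404, H₂O 8.8404
Sensible, products 25→207 °C: 909.12 kJ/s
Q = ΔH = 1066.7 kJ/s = 1066.7 kW
Heat supplied = 3840 MJ/h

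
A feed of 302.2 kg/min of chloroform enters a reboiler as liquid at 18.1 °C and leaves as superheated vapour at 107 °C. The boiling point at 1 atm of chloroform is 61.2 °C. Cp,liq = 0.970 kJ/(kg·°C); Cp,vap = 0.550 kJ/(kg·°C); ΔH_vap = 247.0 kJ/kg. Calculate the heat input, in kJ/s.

Q = 1580 kJ/s

liquid 18.1→61.2 °C: 41.807 kJ/kg
vaporisation at 61.2 °C: 247 kJ/kg
vapour 61.2→107 °C: 25.19 kJ/kg
Δh = 41.807 + 247 + 25.19 = 314 kJ/kg
Q = ṁ·Δh = 302.2 kg/min × 314 kJ/kg = 94890 kJ/min
|Q| = 1581.5 kW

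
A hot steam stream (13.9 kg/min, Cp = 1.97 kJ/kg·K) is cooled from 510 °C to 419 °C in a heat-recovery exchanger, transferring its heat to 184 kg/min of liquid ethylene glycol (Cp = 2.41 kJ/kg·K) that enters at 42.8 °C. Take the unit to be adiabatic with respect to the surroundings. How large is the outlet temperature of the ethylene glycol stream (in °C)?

T_c,out = 48.4 °C

Heat released by hot stream: Q = 13.9 × 1.97 × (510 − 419) = 2491.9 kJ/min
Energy balance on cold side (adiabatic exchanger): Q = ṁ_c·Cp_c·(T_c,out − T_c,in)
T_c,out = 42.8 + 2491.9/(184 × 2.41) = 48.419 °C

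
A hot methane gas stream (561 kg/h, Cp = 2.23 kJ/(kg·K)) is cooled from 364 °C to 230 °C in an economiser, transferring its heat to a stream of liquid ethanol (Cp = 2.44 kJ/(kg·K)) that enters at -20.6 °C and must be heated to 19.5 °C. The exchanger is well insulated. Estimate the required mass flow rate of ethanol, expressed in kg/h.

Heat released by hot stream: Q = 561 × 2.23 × (364 − 230) = 167640 kJ/h
Energy balance on cold side (adiabatic exchanger): Q = ṁ_c·Cp_c·(T_c,out − T_c,in)
ṁ_c = 167640 / [2.44 × (19.5 − -20.6)] = 1713.3 kg/h

ṁ_c = 1710 kg/h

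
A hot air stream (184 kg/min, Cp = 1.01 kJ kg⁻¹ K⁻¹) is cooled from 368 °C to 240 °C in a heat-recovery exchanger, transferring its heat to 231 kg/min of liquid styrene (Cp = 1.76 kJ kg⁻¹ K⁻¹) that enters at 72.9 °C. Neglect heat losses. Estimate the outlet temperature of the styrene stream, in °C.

Heat released by hot stream: Q = 184 × 1.01 × (368 − 240) = 23788 kJ/min
Energy balance on cold side (adiabatic exchanger): Q = ṁ_c·Cp_c·(T_c,out − T_c,in)
T_c,out = 72.9 + 23788/(231 × 1.76) = 131.41 °C

T_c,out = 131 °C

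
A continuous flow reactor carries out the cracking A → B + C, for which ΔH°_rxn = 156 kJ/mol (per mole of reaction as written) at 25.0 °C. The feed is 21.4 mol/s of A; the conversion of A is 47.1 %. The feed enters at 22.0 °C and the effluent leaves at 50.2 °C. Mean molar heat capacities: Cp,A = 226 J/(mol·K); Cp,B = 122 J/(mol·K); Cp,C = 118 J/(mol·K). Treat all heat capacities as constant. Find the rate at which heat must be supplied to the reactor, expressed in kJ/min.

Q_in = 103000 kJ/min

Extent of reaction ξ = 0.471 × 21.4 = 10.079 mol/s
Reaction term: ξ·ΔH°_rxn = 10.079 × 156 = 1572.4 kJ/s
Sensible, feed 22.0→25 °C: 14.509 kJ/s
Outlet flows (mol/s): A 11.321, B 10.079, C 10.079
Sensible, products 25→50.2 °C: 125.43 kJ/s
Q = ΔH = 1712.3 kJ/s = 1712.3 kW
Heat supplied = 102740 kJ/min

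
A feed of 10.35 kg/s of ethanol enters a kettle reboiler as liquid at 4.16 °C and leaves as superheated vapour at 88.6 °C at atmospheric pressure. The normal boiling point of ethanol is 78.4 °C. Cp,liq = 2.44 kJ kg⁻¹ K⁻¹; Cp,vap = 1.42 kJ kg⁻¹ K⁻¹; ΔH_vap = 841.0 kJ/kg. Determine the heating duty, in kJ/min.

Q = 644000 kJ/min

liquid 4.16→78.4 °C: 181.15 kJ/kg
vaporisation at 78.4 °C: 841 kJ/kg
vapour 78.4→88.6 °C: 14.484 kJ/kg
Δh = 181.15 + 841 + 14.484 = 1036.6 kJ/kg
Q = ṁ·Δh = 10.35 kg/s × 1036.6 kJ/kg = 10729 kJ/s
|Q| = 10729 kW = 643750 kJ/min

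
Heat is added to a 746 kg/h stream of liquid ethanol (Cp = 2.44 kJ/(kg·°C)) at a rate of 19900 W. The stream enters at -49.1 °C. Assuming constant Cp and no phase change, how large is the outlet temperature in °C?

Q = 19900 W = 71640 kJ/h
ΔT = Q/(ṁ·Cp) = 71640/(746×2.44) = 39.357 K
T_out = -49.1 + 39.357 = -9.7426 °C

T_out = -9.74 °C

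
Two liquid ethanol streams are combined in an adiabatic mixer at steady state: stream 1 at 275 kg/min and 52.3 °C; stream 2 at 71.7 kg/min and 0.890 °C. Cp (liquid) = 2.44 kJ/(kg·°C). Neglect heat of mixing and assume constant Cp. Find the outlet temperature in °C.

Energy balance with Q = 0: Σ ṁᵢCp,ᵢ(T_out − Tᵢ) = 0
Σ ṁᵢCp,ᵢTᵢ = 275×2.44×52.3 + 71.7×2.44×0.890 = 35249
Σ ṁᵢCp,ᵢ = 275×2.44 + 71.7×2.44 = 845.95
T_out = 35249 / 845.95 = 41.668 °C

T_out = 41.7 °C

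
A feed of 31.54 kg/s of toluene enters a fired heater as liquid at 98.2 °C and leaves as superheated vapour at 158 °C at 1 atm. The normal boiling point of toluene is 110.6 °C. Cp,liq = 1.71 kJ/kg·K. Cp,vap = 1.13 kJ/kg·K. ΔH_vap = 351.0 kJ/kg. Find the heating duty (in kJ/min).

liquid 98.2→110.6 °C: 21.204 kJ/kg
vaporisation at 110.6 °C: 351 kJ/kg
vapour 110.6→158 °C: 53.562 kJ/kg
Δh = 21.204 + 351 + 53.562 = 425.77 kJ/kg
Q = ṁ·Δh = 31.54 kg/s × 425.77 kJ/kg = 13429 kJ/s
|Q| = 13429 kW = 805720 kJ/min

Q = 806000 kJ/min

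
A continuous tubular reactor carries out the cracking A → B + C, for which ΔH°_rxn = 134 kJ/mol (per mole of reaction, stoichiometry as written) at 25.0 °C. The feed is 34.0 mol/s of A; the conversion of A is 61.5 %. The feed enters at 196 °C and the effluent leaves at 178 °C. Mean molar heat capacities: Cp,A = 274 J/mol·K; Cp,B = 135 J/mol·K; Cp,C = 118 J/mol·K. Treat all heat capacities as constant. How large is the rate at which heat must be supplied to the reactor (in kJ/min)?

Extent of reaction ξ = 0.615 × 34.0 = 20.91 mol/s
Reaction term: ξ·ΔH°_rxn = 20.91 × 134 = 2801.9 kJ/s
Sensible, feed 196→25 °C: -1593 kJ/s
Outlet flows (mol/s): A 13.09, B 20.91, C 20.91
Sensible, products 25→178 °C: 1358.2 kJ/s
Q = ΔH = 2567.1 kJ/s = 2567.1 kW
Heat supplied = 154020 kJ/min

Q_in = 154000 kJ/min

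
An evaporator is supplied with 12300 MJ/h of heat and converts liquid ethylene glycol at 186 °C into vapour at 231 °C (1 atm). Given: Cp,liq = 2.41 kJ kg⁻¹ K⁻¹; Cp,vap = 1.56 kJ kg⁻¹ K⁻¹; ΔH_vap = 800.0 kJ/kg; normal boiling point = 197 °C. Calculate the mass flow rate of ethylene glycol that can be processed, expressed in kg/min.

Δh = 2.41×(197−186) + 800.0 + 1.56×(231−197) = 879.55 kJ/kg
Q = 12300 MJ/h = 3416.7 kJ/s = 205000 kJ/min
ṁ = Q/Δh = 205000 / 879.55 = 233.07 kg/min

ṁ = 233 kg/min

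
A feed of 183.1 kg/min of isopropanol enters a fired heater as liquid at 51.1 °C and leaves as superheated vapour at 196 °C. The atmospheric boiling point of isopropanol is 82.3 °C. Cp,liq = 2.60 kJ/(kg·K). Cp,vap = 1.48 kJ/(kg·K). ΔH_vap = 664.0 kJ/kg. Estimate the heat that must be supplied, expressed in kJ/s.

liquid 51.1→82.3 °C: 81.12 kJ/kg
vaporisation at 82.3 °C: 664 kJ/kg
vapour 82.3→196 °C: 168.28 kJ/kg
Δh = 81.12 + 664 + 168.28 = 913.4 kJ/kg
Q = ṁ·Δh = 183.1 kg/min × 913.4 kJ/kg = 167240 kJ/min
|Q| = 2787.4 kW

Q = 2790 kJ/s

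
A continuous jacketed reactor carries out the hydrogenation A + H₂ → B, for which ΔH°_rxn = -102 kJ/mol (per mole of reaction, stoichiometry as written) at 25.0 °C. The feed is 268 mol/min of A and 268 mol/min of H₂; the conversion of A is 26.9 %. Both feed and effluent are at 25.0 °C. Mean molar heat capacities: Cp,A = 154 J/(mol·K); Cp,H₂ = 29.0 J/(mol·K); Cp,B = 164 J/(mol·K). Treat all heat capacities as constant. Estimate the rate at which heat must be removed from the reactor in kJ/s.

Extent of reaction ξ = 0.269 × 268 = 72.092 mol/min
Reaction term: ξ·ΔH°_rxn = 72.092 × -102 = -7353.4 kJ/min
Q = ΔH = -7353.4 kJ/min = -122.56 kW
Heat removed = 122.56 kJ/s

Q_out = 123 kJ/s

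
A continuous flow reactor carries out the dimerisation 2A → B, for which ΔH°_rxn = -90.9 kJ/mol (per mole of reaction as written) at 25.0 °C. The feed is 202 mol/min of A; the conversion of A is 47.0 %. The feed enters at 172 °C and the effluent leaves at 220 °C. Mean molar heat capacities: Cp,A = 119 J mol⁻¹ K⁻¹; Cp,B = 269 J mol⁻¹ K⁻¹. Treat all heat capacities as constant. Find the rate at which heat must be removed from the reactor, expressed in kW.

Extent of reaction ξ = 0.470 × 202 / 2 = 47.47 mol/min
Reaction term: ξ·ΔH°_rxn = 47.47 × -90.9 = -4315 kJ/min
Sensible, feed 172→25 °C: -3533.6 kJ/min
Outlet flows (mol/min): A 107.06, B 47.47
Sensible, products 25→220 °C: 4974.4 kJ/min
Q = ΔH = -2874.2 kJ/min = -47.904 kW
Heat removed = 47.904 kW

Q_out = 47.9 kW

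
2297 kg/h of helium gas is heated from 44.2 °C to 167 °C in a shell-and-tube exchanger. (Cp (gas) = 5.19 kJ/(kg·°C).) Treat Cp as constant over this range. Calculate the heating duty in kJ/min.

Q = 24400 kJ/min

Q = ṁ·Cp·ΔT = 2297 × 5.19 × (167 − 44.2) = 1.464e+06 kJ/h
Converting: 1.464e+06 / 3600 s = 406.65 kW
Heating duty = 24399 kJ/min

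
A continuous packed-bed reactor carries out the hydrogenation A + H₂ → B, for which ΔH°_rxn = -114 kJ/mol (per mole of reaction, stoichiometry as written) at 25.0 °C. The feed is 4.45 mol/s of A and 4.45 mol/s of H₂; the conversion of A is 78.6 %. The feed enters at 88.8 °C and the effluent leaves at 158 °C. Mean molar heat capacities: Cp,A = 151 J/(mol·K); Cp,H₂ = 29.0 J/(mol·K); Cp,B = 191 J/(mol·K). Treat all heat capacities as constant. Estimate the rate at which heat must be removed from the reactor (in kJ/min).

Q_out = 20300 kJ/min

Extent of reaction ξ = 0.786 × 4.45 = 3.4977 mol/s
Reaction term: ξ·ΔH°_rxn = 3.4977 × -114 = -398.74 kJ/s
Sensible, feed 88.8→25 °C: -51.104 kJ/s
Outlet flows (mol/s): A 0.9523, H₂ 0.9523, B 3.4977
Sensible, products 25→158 °C: 111.65 kJ/s
Q = ΔH = -338.19 kJ/s = -338.19 kW
Heat removed = 20291 kJ/min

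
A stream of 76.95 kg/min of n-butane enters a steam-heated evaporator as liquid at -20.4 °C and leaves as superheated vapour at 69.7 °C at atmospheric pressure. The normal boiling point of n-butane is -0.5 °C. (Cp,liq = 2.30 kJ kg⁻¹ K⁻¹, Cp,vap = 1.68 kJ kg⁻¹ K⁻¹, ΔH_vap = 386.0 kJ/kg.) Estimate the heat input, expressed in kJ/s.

Q = 705 kJ/s

liquid -20.4→-0.5 °C: 45.77 kJ/kg
vaporisation at -0.5 °C: 386 kJ/kg
vapour -0.5→69.7 °C: 117.94 kJ/kg
Δh = 45.77 + 386 + 117.94 = 549.71 kJ/kg
Q = ṁ·Δh = 76.95 kg/min × 549.71 kJ/kg = 42300 kJ/min
|Q| = 705 kW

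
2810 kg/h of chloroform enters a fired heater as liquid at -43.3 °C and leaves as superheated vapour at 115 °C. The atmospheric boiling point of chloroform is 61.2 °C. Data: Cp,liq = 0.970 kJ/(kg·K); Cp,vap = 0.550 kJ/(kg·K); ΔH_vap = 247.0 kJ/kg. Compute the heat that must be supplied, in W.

liquid -43.3→61.2 °C: 101.36 kJ/kg
vaporisation at 61.2 °C: 247 kJ/kg
vapour 61.2→115 °C: 29.59 kJ/kg
Δh = 101.36 + 247 + 29.59 = 377.95 kJ/kg
Q = ṁ·Δh = 2810 kg/h × 377.95 kJ/kg = 1.0621e+06 kJ/h
|Q| = 295.01 kW = 295010 W

Q = 295000 W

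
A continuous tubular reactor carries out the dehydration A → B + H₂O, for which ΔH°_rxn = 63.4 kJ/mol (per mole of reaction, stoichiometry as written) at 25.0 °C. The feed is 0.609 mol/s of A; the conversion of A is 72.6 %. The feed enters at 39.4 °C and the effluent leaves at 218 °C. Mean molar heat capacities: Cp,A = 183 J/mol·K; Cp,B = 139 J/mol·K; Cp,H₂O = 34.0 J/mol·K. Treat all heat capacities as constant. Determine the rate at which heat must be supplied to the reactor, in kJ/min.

Extent of reaction ξ = 0.726 × 0.609 = 0.44213 mol/s
Reaction term: ξ·ΔH°_rxn = 0.44213 × 63.4 = 28.031 kJ/s
Sensible, feed 39.4→25 °C: -1.6048 kJ/s
Outlet flows (mol/s): A 0.16687, B 0.44213, H₂O 0.44213
Sensible, products 25→218 °C: 20.656 kJ/s
Q = ΔH = 47.082 kJ/s = 47.082 kW
Heat supplied = 2824.9 kJ/min

Q_in = 2820 kJ/min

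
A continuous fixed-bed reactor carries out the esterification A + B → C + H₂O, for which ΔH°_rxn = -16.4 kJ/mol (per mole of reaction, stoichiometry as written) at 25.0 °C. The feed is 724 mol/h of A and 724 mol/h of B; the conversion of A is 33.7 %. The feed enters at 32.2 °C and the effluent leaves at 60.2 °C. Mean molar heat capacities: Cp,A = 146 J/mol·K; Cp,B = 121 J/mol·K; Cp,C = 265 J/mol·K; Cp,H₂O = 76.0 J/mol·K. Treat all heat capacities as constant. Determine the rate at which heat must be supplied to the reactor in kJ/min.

Q_in = 34.1 kJ/min

Extent of reaction ξ = 0.337 × 724 = 243.99 mol/h
Reaction term: ξ·ΔH°_rxn = 243.99 × -16.4 = -4001.4 kJ/h
Sensible, feed 32.2→25 °C: -1391.8 kJ/h
Outlet flows (mol/h): A 480.01, B 480.01, C 243.99, H₂O 243.99
Sensible, products 25→60.2 °C: 7440 kJ/h
Q = ΔH = 2046.8 kJ/h = 0.56854 kW
Heat supplied = 34.113 kJ/min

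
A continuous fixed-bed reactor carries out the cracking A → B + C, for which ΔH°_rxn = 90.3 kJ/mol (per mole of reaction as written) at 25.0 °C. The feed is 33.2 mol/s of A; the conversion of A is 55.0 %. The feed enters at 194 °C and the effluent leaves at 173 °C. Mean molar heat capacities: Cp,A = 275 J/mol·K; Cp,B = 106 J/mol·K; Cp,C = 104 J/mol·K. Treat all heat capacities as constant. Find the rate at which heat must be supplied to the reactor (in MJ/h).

Q_in = 4610 MJ/h

Extent of reaction ξ = 0.550 × 33.2 = 18.26 mol/s
Reaction term: ξ·ΔH°_rxn = 18.26 × 90.3 = 1648.9 kJ/s
Sensible, feed 194→25 °C: -1543 kJ/s
Outlet flows (mol/s): A 14.94, B 18.26, C 18.26
Sensible, products 25→173 °C: 1175.6 kJ/s
Q = ΔH = 1281.5 kJ/s = 1281.5 kW
Heat supplied = 4613.4 MJ/h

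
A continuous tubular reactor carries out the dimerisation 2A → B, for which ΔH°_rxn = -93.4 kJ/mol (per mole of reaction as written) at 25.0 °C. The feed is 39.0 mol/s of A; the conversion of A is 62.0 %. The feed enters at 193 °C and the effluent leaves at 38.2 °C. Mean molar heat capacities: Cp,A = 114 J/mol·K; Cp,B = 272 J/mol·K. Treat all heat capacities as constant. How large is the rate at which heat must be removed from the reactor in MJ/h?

Extent of reaction ξ = 0.620 × 39.0 / 2 = 12.09 mol/s
Reaction term: ξ·ΔH°_rxn = 12.09 × -93.4 = -1129.2 kJ/s
Sensible, feed 193→25 °C: -746.93 kJ/s
Outlet flows (mol/s): A 14.82, B 12.09
Sensible, products 25→38.2 °C: 65.709 kJ/s
Q = ΔH = -1810.4 kJ/s = -1810.4 kW
Heat removed = 6517.5 MJ/h

Q_out = 6520 MJ/h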